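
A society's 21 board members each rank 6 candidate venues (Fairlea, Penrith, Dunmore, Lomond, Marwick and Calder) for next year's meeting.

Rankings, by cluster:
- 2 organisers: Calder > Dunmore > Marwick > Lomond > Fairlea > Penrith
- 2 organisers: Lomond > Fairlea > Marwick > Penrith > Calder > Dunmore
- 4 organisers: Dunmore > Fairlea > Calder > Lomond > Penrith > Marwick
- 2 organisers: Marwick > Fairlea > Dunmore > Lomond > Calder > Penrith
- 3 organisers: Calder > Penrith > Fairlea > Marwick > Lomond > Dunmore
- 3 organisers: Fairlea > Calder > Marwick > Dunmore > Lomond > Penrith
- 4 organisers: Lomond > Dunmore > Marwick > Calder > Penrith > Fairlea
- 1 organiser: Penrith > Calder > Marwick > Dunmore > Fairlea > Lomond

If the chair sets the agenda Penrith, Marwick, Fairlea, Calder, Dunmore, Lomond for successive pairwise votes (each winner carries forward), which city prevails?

Round 1: Penrith vs Marwick — 8–13, Marwick advances.
Round 2: Marwick vs Fairlea — 9–12, Fairlea advances.
Round 3: Fairlea vs Calder — 11–10, Fairlea advances.
Round 4: Fairlea vs Dunmore — 10–11, Dunmore advances.
Round 5: Dunmore vs Lomond — 12–9, Dunmore advances.
Dunmore survives the agenda.

Dunmore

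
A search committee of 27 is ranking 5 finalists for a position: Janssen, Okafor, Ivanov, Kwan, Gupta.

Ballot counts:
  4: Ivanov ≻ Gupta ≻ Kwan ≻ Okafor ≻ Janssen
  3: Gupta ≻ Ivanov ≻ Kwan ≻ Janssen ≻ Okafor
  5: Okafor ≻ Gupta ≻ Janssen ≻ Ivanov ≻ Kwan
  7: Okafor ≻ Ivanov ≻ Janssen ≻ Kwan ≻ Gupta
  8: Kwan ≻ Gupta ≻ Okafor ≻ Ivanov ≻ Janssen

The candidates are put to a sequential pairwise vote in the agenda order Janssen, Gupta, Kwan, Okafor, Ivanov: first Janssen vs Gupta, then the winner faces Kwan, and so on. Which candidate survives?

Ivanov

Round 1: Janssen vs Gupta — 7–20, Gupta advances.
Round 2: Gupta vs Kwan — 12–15, Kwan advances.
Round 3: Kwan vs Okafor — 15–12, Kwan advances.
Round 4: Kwan vs Ivanov — 8–19, Ivanov advances.
Ivanov survives the agenda.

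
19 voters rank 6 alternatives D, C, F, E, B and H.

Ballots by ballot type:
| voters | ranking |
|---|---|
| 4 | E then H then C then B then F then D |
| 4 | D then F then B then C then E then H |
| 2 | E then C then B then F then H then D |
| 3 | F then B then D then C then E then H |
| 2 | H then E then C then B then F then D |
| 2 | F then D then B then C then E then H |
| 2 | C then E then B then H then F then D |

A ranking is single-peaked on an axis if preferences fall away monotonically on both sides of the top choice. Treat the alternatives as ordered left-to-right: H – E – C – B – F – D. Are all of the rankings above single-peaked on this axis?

yes

Axis positions: H=1, E=2, C=3, B=4, F=5, D=6.
Ballot type 1 (peak E at position 2): ranking walks positions 2-1-3-4-5-6, expanding outward from the peak — single-peaked.
Ballot type 2 (peak D at position 6): ranking walks positions 6-5-4-3-2-1, expanding outward from the peak — single-peaked.
Ballot type 3 (peak E at position 2): ranking walks positions 2-3-4-5-1-6, expanding outward from the peak — single-peaked.
Ballot type 4 (peak F at position 5): ranking walks positions 5-4-6-3-2-1, expanding outward from the peak — single-peaked.
Ballot type 5 (peak H at position 1): ranking walks positions 1-2-3-4-5-6, expanding outward from the peak — single-peaked.
Ballot type 6 (peak F at position 5): ranking walks positions 5-6-4-3-2-1, expanding outward from the peak — single-peaked.
Ballot type 7 (peak C at position 3): ranking walks positions 3-2-4-1-5-6, expanding outward from the peak — single-peaked.
Every ranking is single-peaked on this axis.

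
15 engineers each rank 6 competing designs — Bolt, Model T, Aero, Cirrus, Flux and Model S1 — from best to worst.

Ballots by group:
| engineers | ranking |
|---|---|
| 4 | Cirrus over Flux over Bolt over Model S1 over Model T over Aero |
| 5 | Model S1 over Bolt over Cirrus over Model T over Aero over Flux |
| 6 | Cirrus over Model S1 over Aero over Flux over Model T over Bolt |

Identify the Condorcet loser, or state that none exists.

Head-to-head results (15 engineers):
Bolt vs Model T: Bolt preferred on 4+5 = 9 ballots; Bolt wins 9–6.
Bolt–Aero: Bolt 9–6.
Bolt vs Cirrus: Bolt is ranked higher on 5 ballots, Cirrus on 10. Cirrus wins 10–5.
Bolt vs Flux: 5 for Bolt, 10 for Flux — Flux by 10–5.
Bolt vs Model S1: Bolt is ranked higher on 4 ballots, Model S1 on 11. Model S1 wins 11–4.
Model T–Aero: Model T 9–6.
Model T–Cirrus: Cirrus 15–0.
Model T vs Flux: Model T is ranked higher on 5 ballots, Flux on 10. Flux wins 10–5.
Model T vs Model S1: 0 to 15, Model S1.
Aero vs Cirrus: Aero is ranked higher on 0 ballots, Cirrus on 15. Cirrus wins 15–0.
Aero–Flux: Aero 11–4.
Aero vs Model S1: Model S1 wins 15–0.
Cirrus vs Flux: 4+5+6 = 15 for Cirrus, 0 for Flux — Cirrus by 15–0.
Cirrus vs Model S1: Cirrus, 10–5.
Flux vs Model S1: Model S1 wins 11–4.
Each design has at least one pairwise win (Bolt beats Model T; Model T beats Aero; Aero beats Flux; Cirrus beats Bolt; Flux beats Bolt; Model S1 beats Bolt) — no Condorcet loser.

none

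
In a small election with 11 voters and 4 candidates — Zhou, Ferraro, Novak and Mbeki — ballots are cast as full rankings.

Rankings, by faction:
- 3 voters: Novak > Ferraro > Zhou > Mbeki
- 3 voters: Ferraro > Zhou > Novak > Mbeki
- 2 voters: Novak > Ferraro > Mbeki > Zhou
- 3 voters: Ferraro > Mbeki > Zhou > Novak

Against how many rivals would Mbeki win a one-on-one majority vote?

0

Mbeki against each rival (11 voters):
Mbeki vs Zhou: Mbeki is ranked higher on 2+3 = 5 ballots, Zhou on 6. Zhou wins 6–5.
Mbeki vs Ferraro: Ferraro wins 11–0.
Mbeki–Novak: Novak 8–3.
Mbeki beats no one; loses to Zhou, Ferraro, Novak — 0 pairwise wins.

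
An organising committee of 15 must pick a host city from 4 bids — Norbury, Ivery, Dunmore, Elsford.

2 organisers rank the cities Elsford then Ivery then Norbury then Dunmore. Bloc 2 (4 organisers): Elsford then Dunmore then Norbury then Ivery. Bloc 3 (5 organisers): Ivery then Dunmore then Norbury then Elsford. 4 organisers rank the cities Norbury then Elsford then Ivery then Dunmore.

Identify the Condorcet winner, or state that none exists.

Pairwise majorities:
Norbury vs Ivery: Norbury, 8–7.
Norbury vs Dunmore: Dunmore, 9–6.
Norbury vs Elsford: Norbury, 9–6.
Ivery vs Dunmore: Ivery wins 11–4.
Ivery vs Elsford: Elsford wins 10–5.
Dunmore–Elsford: Elsford 10–5.
Each city drops at least one matchup (Norbury loses to Dunmore; Ivery loses to Norbury; Dunmore loses to Ivery; Elsford loses to Norbury); the cycle Norbury → Ivery → Dunmore → Norbury rules out a Condorcet winner.

none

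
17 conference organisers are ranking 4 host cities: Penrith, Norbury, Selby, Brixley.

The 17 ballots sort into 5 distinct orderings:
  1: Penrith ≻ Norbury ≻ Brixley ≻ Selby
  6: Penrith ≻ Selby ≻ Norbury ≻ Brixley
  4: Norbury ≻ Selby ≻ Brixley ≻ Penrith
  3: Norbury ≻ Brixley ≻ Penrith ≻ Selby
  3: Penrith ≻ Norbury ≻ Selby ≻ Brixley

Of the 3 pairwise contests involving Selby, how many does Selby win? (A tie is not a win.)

Selby against each rival (17 organisers):
Selby–Penrith: Penrith 13–4.
Selby–Norbury: Norbury 11–6.
Selby vs Brixley: 13 to 4, Selby.
Selby beats Brixley; loses to Penrith, Norbury — 1 pairwise win.

1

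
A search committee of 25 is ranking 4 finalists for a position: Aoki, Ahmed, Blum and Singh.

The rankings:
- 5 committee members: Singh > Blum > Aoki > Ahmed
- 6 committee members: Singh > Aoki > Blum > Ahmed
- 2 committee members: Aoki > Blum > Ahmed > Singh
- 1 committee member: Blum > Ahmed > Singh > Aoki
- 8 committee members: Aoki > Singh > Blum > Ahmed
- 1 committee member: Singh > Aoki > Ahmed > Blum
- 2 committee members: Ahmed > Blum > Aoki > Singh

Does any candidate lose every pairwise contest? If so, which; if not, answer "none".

Pairwise majorities:
Aoki–Ahmed: Aoki 22–3.
Aoki–Blum: Aoki 17–8.
Aoki vs Singh: Singh, 13–12.
Ahmed vs Blum: Blum, 22–3.
Ahmed–Singh: Singh 20–5.
Blum vs Singh: 2+1+2 = 5 for Blum, 20 for Singh — Singh by 20–5.
Ahmed loses to every other candidate — it is the Condorcet loser.

Ahmed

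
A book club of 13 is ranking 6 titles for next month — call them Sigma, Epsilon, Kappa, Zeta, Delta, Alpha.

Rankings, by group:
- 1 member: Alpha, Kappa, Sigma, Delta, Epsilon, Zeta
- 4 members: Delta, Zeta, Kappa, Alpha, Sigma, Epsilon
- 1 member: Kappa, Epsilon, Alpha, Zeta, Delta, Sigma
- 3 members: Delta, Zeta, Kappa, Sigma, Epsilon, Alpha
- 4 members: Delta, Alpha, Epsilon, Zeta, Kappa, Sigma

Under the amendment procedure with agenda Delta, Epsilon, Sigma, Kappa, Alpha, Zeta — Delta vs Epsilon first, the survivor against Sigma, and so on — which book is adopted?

Delta

Round 1: Delta vs Epsilon — 12–1, Delta advances.
Round 2: Delta vs Sigma — 12–1, Delta advances.
Round 3: Delta vs Kappa — 11–2, Delta advances.
Round 4: Delta vs Alpha — 11–2, Delta advances.
Round 5: Delta vs Zeta — 12–1, Delta advances.
Delta survives the agenda.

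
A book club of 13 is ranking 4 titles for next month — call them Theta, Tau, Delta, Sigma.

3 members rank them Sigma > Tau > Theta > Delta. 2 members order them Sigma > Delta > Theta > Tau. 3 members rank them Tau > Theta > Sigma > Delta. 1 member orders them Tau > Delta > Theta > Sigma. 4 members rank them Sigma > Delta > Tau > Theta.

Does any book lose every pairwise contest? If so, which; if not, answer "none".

Theta

Pairwise majorities:
Theta vs Tau: Tau wins 11–2.
Theta vs Delta: Delta, 7–6.
Theta vs Sigma: 3+1 = 4 for Theta, 9 for Sigma — Sigma by 9–4.
Tau vs Delta: Tau, 7–6.
Tau vs Sigma: 4 to 9, Sigma.
Delta–Sigma: Sigma 12–1.
Theta loses to every other book — it is the Condorcet loser.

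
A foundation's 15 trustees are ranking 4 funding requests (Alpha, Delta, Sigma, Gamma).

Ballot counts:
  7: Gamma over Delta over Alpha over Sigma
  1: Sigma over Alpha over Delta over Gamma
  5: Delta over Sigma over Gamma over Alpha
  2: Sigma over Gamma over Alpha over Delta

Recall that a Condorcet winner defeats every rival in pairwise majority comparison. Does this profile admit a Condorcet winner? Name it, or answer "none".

Pairwise majorities:
Alpha vs Delta: Alpha preferred on 1+2 = 3 ballots; Delta wins 12–3.
Alpha vs Sigma: Alpha is ranked higher on 7 ballots, Sigma on 8. Sigma wins 8–7.
Alpha vs Gamma: Alpha is ranked higher on 1 ballot, Gamma on 14. Gamma wins 14–1.
Delta vs Sigma: 12 to 3, Delta.
Delta vs Gamma: Delta is ranked higher on 1+5 = 6 ballots, Gamma on 9. Gamma wins 9–6.
Sigma vs Gamma: 8 to 7, Sigma.
Every project loses at least once (Alpha loses to Delta; Delta loses to Gamma; Sigma loses to Delta; Gamma loses to Sigma). The majority relation contains the cycle Delta beats Sigma beats Gamma beats Delta, so there is no Condorcet winner.

none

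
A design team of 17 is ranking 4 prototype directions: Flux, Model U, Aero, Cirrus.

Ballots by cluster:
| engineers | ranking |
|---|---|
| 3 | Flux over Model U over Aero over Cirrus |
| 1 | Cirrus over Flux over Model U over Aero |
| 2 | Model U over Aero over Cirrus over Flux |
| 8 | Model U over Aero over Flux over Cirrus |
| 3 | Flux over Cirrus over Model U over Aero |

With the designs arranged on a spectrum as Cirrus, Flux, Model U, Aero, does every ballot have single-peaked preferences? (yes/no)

Axis positions: Cirrus=1, Flux=2, Model U=3, Aero=4.
Cluster 1 (peak Flux at position 2): ranking walks positions 2-3-4-1, expanding outward from the peak — single-peaked.
Cluster 2 (peak Cirrus at position 1): ranking walks positions 1-2-3-4, expanding outward from the peak — single-peaked.
Cluster 3: ranking walks positions 3-4-1-2; Cirrus is ranked above Flux even though Flux lies between Cirrus and the peak Model U on the axis — preferences dip and rise again. Not single-peaked.
Cluster 4 (peak Model U at position 3): ranking walks positions 3-4-2-1, expanding outward from the peak — single-peaked.
Cluster 5 (peak Flux at position 2): ranking walks positions 2-1-3-4, expanding outward from the peak — single-peaked.
Cluster 3 violates single-peakedness, so the profile is not single-peaked on this axis.

no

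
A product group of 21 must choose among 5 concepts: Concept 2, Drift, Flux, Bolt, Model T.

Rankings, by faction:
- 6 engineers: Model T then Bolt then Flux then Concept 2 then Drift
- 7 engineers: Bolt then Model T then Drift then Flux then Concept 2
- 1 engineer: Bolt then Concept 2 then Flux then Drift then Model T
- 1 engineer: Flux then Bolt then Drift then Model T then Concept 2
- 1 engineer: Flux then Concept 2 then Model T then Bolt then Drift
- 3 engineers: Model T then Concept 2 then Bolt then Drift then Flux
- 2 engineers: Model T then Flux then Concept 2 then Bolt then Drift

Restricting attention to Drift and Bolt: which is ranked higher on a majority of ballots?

Bolt

No ballot ranks Drift above Bolt: 0.
Ballots ranking Bolt above Drift: 21 − 0 = 21.
Bolt wins the head-to-head 21–0.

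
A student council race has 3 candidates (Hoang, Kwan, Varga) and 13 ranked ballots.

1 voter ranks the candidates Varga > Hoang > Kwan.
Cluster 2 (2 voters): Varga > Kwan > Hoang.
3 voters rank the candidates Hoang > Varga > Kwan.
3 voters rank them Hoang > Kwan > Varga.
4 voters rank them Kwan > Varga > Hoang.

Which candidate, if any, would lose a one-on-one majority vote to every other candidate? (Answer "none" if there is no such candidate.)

Pairwise majorities:
Hoang vs Kwan: 1+3+3 = 7 for Hoang, 6 for Kwan — Hoang by 7–6.
Hoang vs Varga: Varga wins 7–6.
Kwan vs Varga: 7 to 6, Kwan.
Every candidate wins at least one matchup (Hoang beats Kwan; Kwan beats Varga; Varga beats Hoang), so there is no Condorcet loser.

none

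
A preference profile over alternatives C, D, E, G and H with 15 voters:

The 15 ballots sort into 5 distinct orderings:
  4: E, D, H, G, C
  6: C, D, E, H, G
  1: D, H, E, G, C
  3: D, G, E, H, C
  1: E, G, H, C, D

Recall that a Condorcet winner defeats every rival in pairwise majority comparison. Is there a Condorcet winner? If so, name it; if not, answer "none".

D

Check each pair by majority over 15 ballots:
C vs D: D wins 8–7.
C vs E: E, 9–6.
C vs G: G, 9–6.
C–H: H 9–6.
D vs E: D wins 10–5.
D vs G: D wins 14–1.
D vs H: D, 14–1.
E–G: E 12–3.
E–H: E 14–1.
G vs H: H, 11–4.
D wins every pairwise contest, so D is the Condorcet winner.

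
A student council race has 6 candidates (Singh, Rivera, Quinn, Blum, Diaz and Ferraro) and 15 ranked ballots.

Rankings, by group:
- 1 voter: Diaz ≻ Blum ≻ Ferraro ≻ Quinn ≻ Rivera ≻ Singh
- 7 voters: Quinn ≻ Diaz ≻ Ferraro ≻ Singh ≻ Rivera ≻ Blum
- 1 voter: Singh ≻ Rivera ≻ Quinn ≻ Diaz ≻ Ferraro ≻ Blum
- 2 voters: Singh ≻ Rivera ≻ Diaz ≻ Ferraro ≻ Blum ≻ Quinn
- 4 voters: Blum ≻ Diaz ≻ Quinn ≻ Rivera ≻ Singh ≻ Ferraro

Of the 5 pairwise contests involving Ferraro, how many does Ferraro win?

3

Ferraro against each rival (15 voters):
Ferraro–Singh: Ferraro 8–7.
Ferraro vs Rivera: 8 to 7, Ferraro.
Ferraro vs Quinn: Ferraro preferred on 1+2 = 3 ballots; Quinn wins 12–3.
Ferraro vs Blum: 7+1+2 = 10 for Ferraro, 5 for Blum — Ferraro by 10–5.
Ferraro vs Diaz: Ferraro preferred on 0 ballots; Diaz wins 15–0.
Ferraro beats Singh, Rivera, Blum; loses to Quinn, Diaz — 3 pairwise wins.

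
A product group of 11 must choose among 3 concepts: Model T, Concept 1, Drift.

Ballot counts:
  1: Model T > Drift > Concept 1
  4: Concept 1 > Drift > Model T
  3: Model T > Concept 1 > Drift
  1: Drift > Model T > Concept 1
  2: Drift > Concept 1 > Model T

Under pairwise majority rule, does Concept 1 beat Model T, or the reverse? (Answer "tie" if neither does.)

Ballots ranking Concept 1 above Model T: 4 + 2 = 6.
Ballots ranking Model T above Concept 1: 11 − 6 = 5.
Concept 1 wins the head-to-head 6–5.

Concept 1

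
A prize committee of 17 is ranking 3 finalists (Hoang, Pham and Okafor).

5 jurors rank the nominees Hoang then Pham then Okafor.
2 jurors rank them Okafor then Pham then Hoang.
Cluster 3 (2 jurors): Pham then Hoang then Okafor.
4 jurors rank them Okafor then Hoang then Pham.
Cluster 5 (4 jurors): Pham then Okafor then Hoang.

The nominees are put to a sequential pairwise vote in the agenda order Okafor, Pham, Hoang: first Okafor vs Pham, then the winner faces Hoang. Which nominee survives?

Hoang

Round 1: Okafor vs Pham — 6–11, Pham advances.
Round 2: Pham vs Hoang — 8–9, Hoang advances.
The agenda winner is Hoang.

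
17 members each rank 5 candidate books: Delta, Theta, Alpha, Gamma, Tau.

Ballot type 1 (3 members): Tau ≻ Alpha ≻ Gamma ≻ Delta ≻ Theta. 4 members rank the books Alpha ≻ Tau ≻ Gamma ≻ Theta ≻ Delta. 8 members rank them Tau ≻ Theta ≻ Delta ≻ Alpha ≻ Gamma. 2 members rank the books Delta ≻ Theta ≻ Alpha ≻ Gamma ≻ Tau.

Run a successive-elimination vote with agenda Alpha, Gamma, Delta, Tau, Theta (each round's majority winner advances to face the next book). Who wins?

Tau

Round 1: Alpha vs Gamma — 17–0, Alpha advances.
Round 2: Alpha vs Delta — 7–10, Delta advances.
Round 3: Delta vs Tau — 2–15, Tau advances.
Round 4: Tau vs Theta — 15–2, Tau advances.
Tau survives the agenda.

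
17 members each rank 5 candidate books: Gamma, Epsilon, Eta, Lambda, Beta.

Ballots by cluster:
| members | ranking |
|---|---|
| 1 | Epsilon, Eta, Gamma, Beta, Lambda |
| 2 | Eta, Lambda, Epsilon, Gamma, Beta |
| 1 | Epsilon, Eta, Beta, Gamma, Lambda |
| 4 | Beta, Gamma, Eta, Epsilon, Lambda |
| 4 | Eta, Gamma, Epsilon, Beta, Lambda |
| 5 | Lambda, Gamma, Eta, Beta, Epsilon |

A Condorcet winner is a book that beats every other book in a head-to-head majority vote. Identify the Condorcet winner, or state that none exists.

Gamma

Head-to-head results (17 members):
Gamma vs Epsilon: Gamma is ranked higher on 4+4+5 = 13 ballots, Epsilon on 4. Gamma wins 13–4.
Gamma vs Eta: 9 to 8, Gamma.
Gamma vs Lambda: 1+1+4+4 = 10 for Gamma, 7 for Lambda — Gamma by 10–7.
Gamma vs Beta: 1+2+4+5 = 12 for Gamma, 5 for Beta — Gamma by 12–5.
Epsilon vs Eta: 2 to 15, Eta.
Epsilon vs Lambda: 1+1+4+4 = 10 for Epsilon, 7 for Lambda — Epsilon by 10–7.
Epsilon vs Beta: Epsilon is ranked higher on 1+2+1+4 = 8 ballots, Beta on 9. Beta wins 9–8.
Eta vs Lambda: Eta is ranked higher on 1+2+1+4+4 = 12 ballots, Lambda on 5. Eta wins 12–5.
Eta vs Beta: Eta is ranked higher on 1+2+1+4+5 = 13 ballots, Beta on 4. Eta wins 13–4.
Lambda vs Beta: Lambda preferred on 2+5 = 7 ballots; Beta wins 10–7.
Gamma defeats every rival head-to-head and is the Condorcet winner.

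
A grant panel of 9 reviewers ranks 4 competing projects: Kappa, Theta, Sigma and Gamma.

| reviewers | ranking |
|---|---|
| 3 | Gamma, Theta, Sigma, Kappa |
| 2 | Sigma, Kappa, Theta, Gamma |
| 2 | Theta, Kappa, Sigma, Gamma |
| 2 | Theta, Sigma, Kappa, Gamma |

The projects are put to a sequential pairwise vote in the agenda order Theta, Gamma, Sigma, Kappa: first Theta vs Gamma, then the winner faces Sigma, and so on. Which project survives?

Round 1: Theta vs Gamma — 6–3, Theta advances.
Round 2: Theta vs Sigma — 7–2, Theta advances.
Round 3: Theta vs Kappa — 7–2, Theta advances.
Theta survives the agenda.

Theta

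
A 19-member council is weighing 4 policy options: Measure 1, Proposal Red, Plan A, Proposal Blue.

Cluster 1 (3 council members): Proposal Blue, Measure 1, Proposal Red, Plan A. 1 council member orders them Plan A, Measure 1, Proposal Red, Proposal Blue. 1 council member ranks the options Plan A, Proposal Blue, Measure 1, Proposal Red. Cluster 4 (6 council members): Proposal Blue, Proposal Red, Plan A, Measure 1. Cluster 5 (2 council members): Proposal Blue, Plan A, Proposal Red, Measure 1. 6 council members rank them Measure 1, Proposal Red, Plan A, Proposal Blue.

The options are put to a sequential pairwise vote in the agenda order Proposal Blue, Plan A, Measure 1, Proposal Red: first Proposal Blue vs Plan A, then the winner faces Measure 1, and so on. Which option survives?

Proposal Blue

Round 1: Proposal Blue vs Plan A — 11–8, Proposal Blue advances.
Round 2: Proposal Blue vs Measure 1 — 12–7, Proposal Blue advances.
Round 3: Proposal Blue vs Proposal Red — 12–7, Proposal Blue advances.
The agenda winner is Proposal Blue.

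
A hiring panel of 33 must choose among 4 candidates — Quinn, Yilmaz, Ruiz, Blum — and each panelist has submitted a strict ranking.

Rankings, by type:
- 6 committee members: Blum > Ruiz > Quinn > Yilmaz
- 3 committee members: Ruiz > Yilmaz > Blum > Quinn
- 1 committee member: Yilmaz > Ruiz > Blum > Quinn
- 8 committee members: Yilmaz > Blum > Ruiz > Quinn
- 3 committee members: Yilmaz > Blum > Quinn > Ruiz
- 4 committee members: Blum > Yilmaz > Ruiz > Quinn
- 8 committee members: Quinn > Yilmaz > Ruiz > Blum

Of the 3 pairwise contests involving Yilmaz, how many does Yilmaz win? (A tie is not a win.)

Yilmaz against each rival (33 committee members):
Yilmaz–Quinn: Yilmaz 19–14.
Yilmaz vs Ruiz: Yilmaz wins 24–9.
Yilmaz–Blum: Yilmaz 23–10.
Yilmaz beats Quinn, Ruiz, Blum — 3 pairwise wins.

3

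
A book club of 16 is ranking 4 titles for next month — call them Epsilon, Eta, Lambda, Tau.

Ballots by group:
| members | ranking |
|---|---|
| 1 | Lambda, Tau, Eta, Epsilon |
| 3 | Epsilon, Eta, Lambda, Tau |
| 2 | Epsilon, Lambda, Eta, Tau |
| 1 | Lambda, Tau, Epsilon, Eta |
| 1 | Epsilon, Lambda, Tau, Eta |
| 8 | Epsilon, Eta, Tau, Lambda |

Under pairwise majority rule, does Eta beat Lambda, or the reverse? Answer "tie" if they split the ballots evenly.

Eta

Ballots ranking Eta above Lambda: 3 + 8 = 11.
Ballots ranking Lambda above Eta: 16 − 11 = 5.
Eta wins the head-to-head 11–5.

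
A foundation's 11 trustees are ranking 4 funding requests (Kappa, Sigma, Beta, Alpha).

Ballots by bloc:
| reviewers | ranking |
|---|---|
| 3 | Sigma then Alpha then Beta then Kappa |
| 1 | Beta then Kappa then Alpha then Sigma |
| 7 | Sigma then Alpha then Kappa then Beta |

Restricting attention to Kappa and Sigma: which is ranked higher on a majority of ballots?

Sigma

Ballots ranking Kappa above Sigma: 1.
Ballots ranking Sigma above Kappa: 11 − 1 = 10.
Sigma wins the head-to-head 10–1.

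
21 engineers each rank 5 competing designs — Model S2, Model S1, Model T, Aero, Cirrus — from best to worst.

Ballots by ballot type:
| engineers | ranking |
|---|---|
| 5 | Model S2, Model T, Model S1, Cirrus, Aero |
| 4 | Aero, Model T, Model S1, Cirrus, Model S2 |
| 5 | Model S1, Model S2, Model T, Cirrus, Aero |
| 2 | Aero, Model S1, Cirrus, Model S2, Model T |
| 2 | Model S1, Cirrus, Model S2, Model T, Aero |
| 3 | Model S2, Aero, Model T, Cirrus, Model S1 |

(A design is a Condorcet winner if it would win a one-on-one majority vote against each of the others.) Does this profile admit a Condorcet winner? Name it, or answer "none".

none

Check each pair by majority over 21 ballots:
Model S2 vs Model S1: 5+3 = 8 for Model S2, 13 for Model S1 — Model S1 by 13–8.
Model S2 vs Model T: 17 to 4, Model S2.
Model S2 vs Aero: 15 to 6, Model S2.
Model S2 vs Cirrus: Model S2 is ranked higher on 5+5+3 = 13 ballots, Cirrus on 8. Model S2 wins 13–8.
Model S1 vs Model T: Model S1 is ranked higher on 5+2+2 = 9 ballots, Model T on 12. Model T wins 12–9.
Model S1 vs Aero: Model S1 is ranked higher on 5+5+2 = 12 ballots, Aero on 9. Model S1 wins 12–9.
Model S1 vs Cirrus: 18 to 3, Model S1.
Model T vs Aero: Model T is ranked higher on 5+5+2 = 12 ballots, Aero on 9. Model T wins 12–9.
Model T vs Cirrus: 5+4+5+3 = 17 for Model T, 4 for Cirrus — Model T by 17–4.
Aero vs Cirrus: Aero preferred on 4+2+3 = 9 ballots; Cirrus wins 12–9.
Each design drops at least one matchup (Model S2 loses to Model S1; Model S1 loses to Model T; Model T loses to Model S2; Aero loses to Model S2; Cirrus loses to Model S2); the cycle Model S2 > Model T > Model S1 > Model S2 rules out a Condorcet winner.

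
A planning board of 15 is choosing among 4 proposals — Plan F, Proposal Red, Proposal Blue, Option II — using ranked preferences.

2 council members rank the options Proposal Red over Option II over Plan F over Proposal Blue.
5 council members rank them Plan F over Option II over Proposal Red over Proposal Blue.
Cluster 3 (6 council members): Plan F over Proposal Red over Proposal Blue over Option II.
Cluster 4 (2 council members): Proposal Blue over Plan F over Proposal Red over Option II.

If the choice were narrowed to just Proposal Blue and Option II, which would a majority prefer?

Proposal Blue

Ballots ranking Proposal Blue above Option II: 6 + 2 = 8.
Ballots ranking Option II above Proposal Blue: 15 − 8 = 7.
Proposal Blue wins the head-to-head 8–7.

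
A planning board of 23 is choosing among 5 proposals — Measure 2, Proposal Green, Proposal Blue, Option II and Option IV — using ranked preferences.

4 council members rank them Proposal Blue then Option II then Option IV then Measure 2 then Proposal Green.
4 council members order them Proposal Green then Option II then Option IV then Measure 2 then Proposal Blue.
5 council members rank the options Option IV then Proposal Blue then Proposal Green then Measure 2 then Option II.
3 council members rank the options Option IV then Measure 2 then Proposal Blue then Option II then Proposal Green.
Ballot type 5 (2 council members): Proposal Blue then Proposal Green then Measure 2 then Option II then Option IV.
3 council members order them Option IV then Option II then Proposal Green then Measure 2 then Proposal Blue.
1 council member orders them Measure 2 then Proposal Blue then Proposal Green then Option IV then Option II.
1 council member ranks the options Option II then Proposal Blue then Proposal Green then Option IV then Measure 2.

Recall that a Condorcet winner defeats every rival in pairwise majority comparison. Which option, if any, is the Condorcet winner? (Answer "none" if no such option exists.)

Option IV

Pairwise majorities:
Measure 2 vs Proposal Green: 8 to 15, Proposal Green.
Measure 2 vs Proposal Blue: Measure 2 is ranked higher on 4+3+3+1 = 11 ballots, Proposal Blue on 12. Proposal Blue wins 12–11.
Measure 2 vs Option II: 11 to 12, Option II.
Measure 2 vs Option IV: Measure 2 preferred on 2+1 = 3 ballots; Option IV wins 20–3.
Proposal Green vs Proposal Blue: 4+3 = 7 for Proposal Green, 16 for Proposal Blue — Proposal Blue by 16–7.
Proposal Green vs Option II: 4+5+2+1 = 12 for Proposal Green, 11 for Option II — Proposal Green by 12–11.
Proposal Green vs Option IV: 8 to 15, Option IV.
Proposal Blue vs Option II: Proposal Blue is ranked higher on 4+5+3+2+1 = 15 ballots, Option II on 8. Proposal Blue wins 15–8.
Proposal Blue vs Option IV: Proposal Blue is ranked higher on 4+2+1+1 = 8 ballots, Option IV on 15. Option IV wins 15–8.
Option II vs Option IV: Option II preferred on 4+4+2+1 = 11 ballots; Option IV wins 12–11.
Option IV defeats every rival head-to-head and is the Condorcet winner.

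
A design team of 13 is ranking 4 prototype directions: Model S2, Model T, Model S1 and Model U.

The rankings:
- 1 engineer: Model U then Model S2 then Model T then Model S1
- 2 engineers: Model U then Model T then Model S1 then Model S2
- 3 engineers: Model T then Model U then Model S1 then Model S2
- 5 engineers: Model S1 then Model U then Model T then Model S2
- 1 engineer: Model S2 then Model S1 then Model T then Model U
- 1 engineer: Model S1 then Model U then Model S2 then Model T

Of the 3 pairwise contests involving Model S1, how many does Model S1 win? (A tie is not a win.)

Model S1 against each rival (13 engineers):
Model S1 vs Model S2: 11 to 2, Model S1.
Model S1 vs Model T: Model S1 is ranked higher on 5+1+1 = 7 ballots, Model T on 6. Model S1 wins 7–6.
Model S1 vs Model U: Model S1 wins 7–6.
Model S1 beats Model S2, Model T, Model U — 3 pairwise wins.

3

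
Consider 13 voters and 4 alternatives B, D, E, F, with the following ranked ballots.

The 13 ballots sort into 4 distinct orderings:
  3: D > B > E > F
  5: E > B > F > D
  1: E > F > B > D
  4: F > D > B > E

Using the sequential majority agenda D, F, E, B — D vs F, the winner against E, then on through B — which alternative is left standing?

B

Round 1: D vs F — 3–10, F advances.
Round 2: F vs E — 4–9, E advances.
Round 3: E vs B — 6–7, B advances.
The agenda winner is B.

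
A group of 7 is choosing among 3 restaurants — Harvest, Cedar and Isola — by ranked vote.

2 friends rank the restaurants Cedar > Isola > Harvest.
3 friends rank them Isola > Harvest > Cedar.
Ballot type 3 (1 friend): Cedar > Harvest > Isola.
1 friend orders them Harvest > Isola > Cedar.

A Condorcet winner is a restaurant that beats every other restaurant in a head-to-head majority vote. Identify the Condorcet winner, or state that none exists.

Isola

Head-to-head results (7 friends):
Harvest vs Cedar: Harvest wins 4–3.
Harvest vs Isola: Isola, 5–2.
Cedar vs Isola: Isola, 4–3.
Isola beats each of Harvest, Cedar — Isola is the Condorcet winner.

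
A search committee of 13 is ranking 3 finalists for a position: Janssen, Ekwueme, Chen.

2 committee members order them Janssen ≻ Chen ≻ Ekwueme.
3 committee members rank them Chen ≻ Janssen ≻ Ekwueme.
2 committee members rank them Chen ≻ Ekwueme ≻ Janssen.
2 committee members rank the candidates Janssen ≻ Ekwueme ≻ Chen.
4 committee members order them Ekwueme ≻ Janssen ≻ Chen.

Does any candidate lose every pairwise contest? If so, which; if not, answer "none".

Pairwise majorities:
Janssen vs Ekwueme: Janssen, 7–6.
Janssen vs Chen: Janssen, 8–5.
Ekwueme vs Chen: 6 to 7, Chen.
Only Ekwueme has no wins; Ekwueme is the Condorcet loser.

Ekwueme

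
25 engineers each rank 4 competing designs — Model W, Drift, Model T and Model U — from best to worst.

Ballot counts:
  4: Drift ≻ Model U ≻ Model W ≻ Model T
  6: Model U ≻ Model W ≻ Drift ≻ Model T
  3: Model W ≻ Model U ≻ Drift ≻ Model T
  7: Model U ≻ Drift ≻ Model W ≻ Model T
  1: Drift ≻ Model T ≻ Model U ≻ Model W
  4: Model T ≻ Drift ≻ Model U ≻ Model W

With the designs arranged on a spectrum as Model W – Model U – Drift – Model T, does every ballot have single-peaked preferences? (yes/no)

Axis positions: Model W=1, Model U=2, Drift=3, Model T=4.
Type 1 (peak Drift at position 3): ranking walks positions 3-2-1-4, expanding outward from the peak — single-peaked.
Type 2 (peak Model U at position 2): ranking walks positions 2-1-3-4, expanding outward from the peak — single-peaked.
Type 3 (peak Model W at position 1): ranking walks positions 1-2-3-4, expanding outward from the peak — single-peaked.
Type 4 (peak Model U at position 2): ranking walks positions 2-3-1-4, expanding outward from the peak — single-peaked.
Type 5 (peak Drift at position 3): ranking walks positions 3-4-2-1, expanding outward from the peak — single-peaked.
Type 6 (peak Model T at position 4): ranking walks positions 4-3-2-1, expanding outward from the peak — single-peaked.
Every ranking is single-peaked on this axis.

yes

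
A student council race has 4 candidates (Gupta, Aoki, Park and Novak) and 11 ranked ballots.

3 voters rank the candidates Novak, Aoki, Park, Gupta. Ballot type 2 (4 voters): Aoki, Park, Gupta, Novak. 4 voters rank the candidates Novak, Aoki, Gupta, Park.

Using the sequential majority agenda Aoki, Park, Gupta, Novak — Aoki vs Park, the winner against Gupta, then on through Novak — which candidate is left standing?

Round 1: Aoki vs Park — 11–0, Aoki advances.
Round 2: Aoki vs Gupta — 11–0, Aoki advances.
Round 3: Aoki vs Novak — 4–7, Novak advances.
The agenda winner is Novak.

Novak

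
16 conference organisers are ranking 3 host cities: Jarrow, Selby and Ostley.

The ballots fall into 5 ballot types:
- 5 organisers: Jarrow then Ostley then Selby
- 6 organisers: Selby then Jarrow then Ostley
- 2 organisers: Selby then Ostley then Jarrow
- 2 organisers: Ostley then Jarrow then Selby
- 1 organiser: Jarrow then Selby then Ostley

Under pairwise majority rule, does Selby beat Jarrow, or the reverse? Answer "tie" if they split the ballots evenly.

tie

Ballots ranking Selby above Jarrow: 6 + 2 = 8.
Ballots ranking Jarrow above Selby: 16 − 8 = 8.
8–8: the pair ties.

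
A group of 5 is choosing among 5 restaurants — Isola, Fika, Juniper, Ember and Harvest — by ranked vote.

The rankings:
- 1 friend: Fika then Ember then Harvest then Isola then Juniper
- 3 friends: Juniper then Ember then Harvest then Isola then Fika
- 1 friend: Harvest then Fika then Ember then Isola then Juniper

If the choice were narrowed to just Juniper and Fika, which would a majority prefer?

Juniper

Ballots ranking Juniper above Fika: 3.
Ballots ranking Fika above Juniper: 5 − 3 = 2.
Juniper wins the head-to-head 3–2.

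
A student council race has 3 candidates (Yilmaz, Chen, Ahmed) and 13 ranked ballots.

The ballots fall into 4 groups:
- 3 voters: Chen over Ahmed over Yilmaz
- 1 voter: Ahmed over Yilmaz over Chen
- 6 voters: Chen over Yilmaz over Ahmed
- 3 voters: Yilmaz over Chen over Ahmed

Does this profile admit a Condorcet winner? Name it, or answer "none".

Chen

Check each pair by majority over 13 ballots:
Yilmaz vs Chen: Chen wins 9–4.
Yilmaz vs Ahmed: Yilmaz wins 9–4.
Chen–Ahmed: Chen 12–1.
Chen defeats every rival head-to-head and is the Condorcet winner.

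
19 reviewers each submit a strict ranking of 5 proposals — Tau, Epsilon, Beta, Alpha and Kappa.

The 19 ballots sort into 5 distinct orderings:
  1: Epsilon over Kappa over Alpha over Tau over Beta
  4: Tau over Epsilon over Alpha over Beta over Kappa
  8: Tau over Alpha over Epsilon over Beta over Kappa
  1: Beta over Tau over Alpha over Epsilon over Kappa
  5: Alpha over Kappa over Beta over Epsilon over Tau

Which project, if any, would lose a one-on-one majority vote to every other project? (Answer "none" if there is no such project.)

Pairwise majorities:
Tau vs Epsilon: Tau wins 13–6.
Tau vs Beta: Tau, 13–6.
Tau vs Alpha: 4+8+1 = 13 for Tau, 6 for Alpha — Tau by 13–6.
Tau vs Kappa: Tau is ranked higher on 4+8+1 = 13 ballots, Kappa on 6. Tau wins 13–6.
Epsilon vs Beta: Epsilon, 13–6.
Epsilon vs Alpha: 1+4 = 5 for Epsilon, 14 for Alpha — Alpha by 14–5.
Epsilon vs Kappa: Epsilon wins 14–5.
Beta vs Alpha: 1 for Beta, 18 for Alpha — Alpha by 18–1.
Beta vs Kappa: Beta, 13–6.
Alpha vs Kappa: Alpha, 18–1.
Only Kappa has no wins; Kappa is the Condorcet loser.

Kappa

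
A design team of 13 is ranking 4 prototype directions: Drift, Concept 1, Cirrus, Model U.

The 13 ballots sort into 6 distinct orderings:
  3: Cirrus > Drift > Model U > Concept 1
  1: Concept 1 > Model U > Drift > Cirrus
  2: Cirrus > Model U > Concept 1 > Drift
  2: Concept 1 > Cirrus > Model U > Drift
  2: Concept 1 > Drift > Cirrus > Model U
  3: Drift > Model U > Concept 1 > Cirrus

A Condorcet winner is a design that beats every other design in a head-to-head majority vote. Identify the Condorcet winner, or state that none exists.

Pairwise majorities:
Drift vs Concept 1: 3+3 = 6 for Drift, 7 for Concept 1 — Concept 1 by 7–6.
Drift vs Cirrus: 1+2+3 = 6 for Drift, 7 for Cirrus — Cirrus by 7–6.
Drift vs Model U: 8 to 5, Drift.
Concept 1 vs Cirrus: 1+2+2+3 = 8 for Concept 1, 5 for Cirrus — Concept 1 by 8–5.
Concept 1 vs Model U: Concept 1 is ranked higher on 1+2+2 = 5 ballots, Model U on 8. Model U wins 8–5.
Cirrus vs Model U: Cirrus preferred on 3+2+2+2 = 9 ballots; Cirrus wins 9–4.
Every design loses at least once (Drift loses to Concept 1; Concept 1 loses to Model U; Cirrus loses to Concept 1; Model U loses to Drift). The majority relation contains the cycle Drift → Model U → Concept 1 → Drift, so there is no Condorcet winner.

none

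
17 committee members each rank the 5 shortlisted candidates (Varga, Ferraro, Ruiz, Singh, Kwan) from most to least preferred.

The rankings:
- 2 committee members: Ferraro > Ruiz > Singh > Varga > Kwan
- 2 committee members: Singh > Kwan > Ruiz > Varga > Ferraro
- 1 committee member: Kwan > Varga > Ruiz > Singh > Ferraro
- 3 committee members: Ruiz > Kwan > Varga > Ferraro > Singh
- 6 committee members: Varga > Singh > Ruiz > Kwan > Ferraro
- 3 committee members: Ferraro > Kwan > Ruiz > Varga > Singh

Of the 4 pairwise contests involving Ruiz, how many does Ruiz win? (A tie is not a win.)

4

Ruiz against each rival (17 committee members):
Ruiz vs Varga: 10 to 7, Ruiz.
Ruiz vs Ferraro: Ruiz preferred on 2+1+3+6 = 12 ballots; Ruiz wins 12–5.
Ruiz–Singh: Ruiz 9–8.
Ruiz vs Kwan: Ruiz, 11–6.
Ruiz beats Varga, Ferraro, Singh, Kwan — 4 pairwise wins.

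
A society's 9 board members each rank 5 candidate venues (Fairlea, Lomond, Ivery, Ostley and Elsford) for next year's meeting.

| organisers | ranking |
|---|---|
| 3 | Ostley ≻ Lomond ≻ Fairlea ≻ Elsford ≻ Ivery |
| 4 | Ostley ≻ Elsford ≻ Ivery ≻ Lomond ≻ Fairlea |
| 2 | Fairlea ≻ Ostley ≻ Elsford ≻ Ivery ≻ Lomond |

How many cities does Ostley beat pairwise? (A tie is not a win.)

4

Ostley against each rival (9 organisers):
Ostley vs Fairlea: 7 to 2, Ostley.
Ostley vs Lomond: Ostley, 9–0.
Ostley–Ivery: Ostley 9–0.
Ostley vs Elsford: Ostley is ranked higher on 3+4+2 = 9 ballots, Elsford on 0. Ostley wins 9–0.
Ostley beats Fairlea, Lomond, Ivery, Elsford — 4 pairwise wins.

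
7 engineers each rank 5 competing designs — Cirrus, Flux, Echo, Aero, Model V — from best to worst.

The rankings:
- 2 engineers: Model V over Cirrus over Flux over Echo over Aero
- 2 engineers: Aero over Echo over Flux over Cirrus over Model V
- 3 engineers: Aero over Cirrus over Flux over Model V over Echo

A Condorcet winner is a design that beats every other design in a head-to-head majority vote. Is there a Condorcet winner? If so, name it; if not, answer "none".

Aero

Head-to-head results (7 engineers):
Cirrus vs Flux: Cirrus, 5–2.
Cirrus vs Echo: Cirrus, 5–2.
Cirrus vs Aero: Cirrus is ranked higher on 2 ballots, Aero on 5. Aero wins 5–2.
Cirrus–Model V: Cirrus 5–2.
Flux vs Echo: Flux wins 5–2.
Flux vs Aero: Flux is ranked higher on 2 ballots, Aero on 5. Aero wins 5–2.
Flux vs Model V: Flux, 5–2.
Echo vs Aero: 2 to 5, Aero.
Echo vs Model V: Model V, 5–2.
Aero vs Model V: 5 to 2, Aero.
Aero wins every pairwise contest, so Aero is the Condorcet winner.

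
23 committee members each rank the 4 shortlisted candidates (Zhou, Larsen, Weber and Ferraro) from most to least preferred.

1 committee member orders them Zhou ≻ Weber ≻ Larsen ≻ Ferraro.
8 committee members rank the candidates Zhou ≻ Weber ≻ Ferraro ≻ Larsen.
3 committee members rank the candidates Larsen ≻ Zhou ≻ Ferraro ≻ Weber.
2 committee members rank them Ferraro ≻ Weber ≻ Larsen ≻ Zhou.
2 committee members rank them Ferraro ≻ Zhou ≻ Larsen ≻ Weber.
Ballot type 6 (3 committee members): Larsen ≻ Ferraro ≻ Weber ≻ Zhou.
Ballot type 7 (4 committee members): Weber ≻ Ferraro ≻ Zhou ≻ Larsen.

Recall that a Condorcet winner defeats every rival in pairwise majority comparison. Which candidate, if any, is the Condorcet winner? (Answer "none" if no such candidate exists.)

Pairwise majorities:
Zhou vs Larsen: 15 to 8, Zhou.
Zhou vs Weber: 14 to 9, Zhou.
Zhou vs Ferraro: 12 to 11, Zhou.
Larsen vs Weber: Larsen is ranked higher on 3+2+3 = 8 ballots, Weber on 15. Weber wins 15–8.
Larsen vs Ferraro: Ferraro, 16–7.
Weber–Ferraro: Weber 13–10.
Only Zhou has no losses; Zhou is the Condorcet winner.

Zhou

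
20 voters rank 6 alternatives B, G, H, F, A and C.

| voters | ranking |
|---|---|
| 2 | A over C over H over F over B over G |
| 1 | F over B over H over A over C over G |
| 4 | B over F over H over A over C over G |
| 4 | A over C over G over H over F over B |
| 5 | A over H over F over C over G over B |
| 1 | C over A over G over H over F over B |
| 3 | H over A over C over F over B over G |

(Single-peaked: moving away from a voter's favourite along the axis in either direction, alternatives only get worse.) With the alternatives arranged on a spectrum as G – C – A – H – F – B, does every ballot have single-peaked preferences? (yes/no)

Axis positions: G=1, C=2, A=3, H=4, F=5, B=6.
Group 1 (peak A at position 3): ranking walks positions 3-2-4-5-6-1, expanding outward from the peak — single-peaked.
Group 2 (peak F at position 5): ranking walks positions 5-6-4-3-2-1, expanding outward from the peak — single-peaked.
Group 3 (peak B at position 6): ranking walks positions 6-5-4-3-2-1, expanding outward from the peak — single-peaked.
Group 4 (peak A at position 3): ranking walks positions 3-2-1-4-5-6, expanding outward from the peak — single-peaked.
Group 5 (peak A at position 3): ranking walks positions 3-4-5-2-1-6, expanding outward from the peak — single-peaked.
Group 6 (peak C at position 2): ranking walks positions 2-3-1-4-5-6, expanding outward from the peak — single-peaked.
Group 7 (peak H at position 4): ranking walks positions 4-3-2-5-6-1, expanding outward from the peak — single-peaked.
Every ranking is single-peaked on this axis.

yes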